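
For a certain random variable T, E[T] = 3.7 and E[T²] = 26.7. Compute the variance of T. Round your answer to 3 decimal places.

13.010

Var(T) = 26.7 − (3.7)² = 13.01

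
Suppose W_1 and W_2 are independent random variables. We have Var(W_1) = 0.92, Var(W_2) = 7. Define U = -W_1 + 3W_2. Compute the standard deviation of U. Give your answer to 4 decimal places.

By independence, Var(U) = (-1)²Var(W_1) + (3)²Var(W_2)
= (-1)²·0.92 + (3)²·7 = 63.92
σ(U) = √63.92 ≈ 7.9950

7.9950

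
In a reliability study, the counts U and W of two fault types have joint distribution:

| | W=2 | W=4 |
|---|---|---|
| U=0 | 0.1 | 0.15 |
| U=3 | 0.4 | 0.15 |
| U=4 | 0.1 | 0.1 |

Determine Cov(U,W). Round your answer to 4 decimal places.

E[U] = 2.45,  E[W] = 2.8
E[UW] = 6.6
Cov(U,W) = E[UW] − E[U]E[W] = 6.6 − (2.45)(2.8) = -0.26

-0.2600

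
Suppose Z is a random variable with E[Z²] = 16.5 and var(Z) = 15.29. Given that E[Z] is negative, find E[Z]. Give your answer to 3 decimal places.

-1.100

(E[Z])² = E[Z²] − var(Z) = 16.5 − 15.29 = 1.21
E[Z] = −√1.21 = -1.1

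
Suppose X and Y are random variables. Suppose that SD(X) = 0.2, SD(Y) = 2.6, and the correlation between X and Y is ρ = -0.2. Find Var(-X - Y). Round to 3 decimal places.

6.592

Var(X) = (0.2)² = 0.04;  Var(Y) = (2.6)² = 6.76
Cov(X,Y) = ρ·SD(X)·SD(Y) = -0.2·0.2·2.6 = -0.104
Var(-X - Y) = (-1)²·Var(X) + (-1)²·Var(Y) + 2·(-1)·(-1)·Cov(X,Y)
= 1·0.04 + 1·6.76 + 2·-0.104 = 6.592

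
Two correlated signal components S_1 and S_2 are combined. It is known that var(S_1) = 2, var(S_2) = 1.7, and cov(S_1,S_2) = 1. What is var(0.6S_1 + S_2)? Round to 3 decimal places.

3.620

var(0.6S_1 + S_2) = (0.6)²·var(S_1) + (1)²·var(S_2) + 2·(0.6)·(1)·cov(S_1,S_2)
= 0.36·2 + 1·1.7 + 1.2·1 = 3.62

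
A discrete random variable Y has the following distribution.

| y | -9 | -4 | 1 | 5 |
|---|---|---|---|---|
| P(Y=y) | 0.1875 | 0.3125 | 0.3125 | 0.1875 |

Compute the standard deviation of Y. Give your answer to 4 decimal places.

4.7265

E[Y] = (-9)(0.1875) + (-4)(0.3125) + (1)(0.3125) + (5)(0.1875) = -1.6875
E[Y²] = (-9)²(0.1875) + (-4)²(0.3125) + (1)²(0.3125) + (5)²(0.1875) = 25.1875
var(Y) = E[Y²] − (E[Y])² = 25.1875 − (-1.6875)² = 22.33984375
sd(Y) = √22.33984375 ≈ 4.7265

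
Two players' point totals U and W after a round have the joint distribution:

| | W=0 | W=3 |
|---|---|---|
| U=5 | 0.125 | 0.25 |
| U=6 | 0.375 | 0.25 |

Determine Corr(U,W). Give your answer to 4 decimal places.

-0.2582

E[U] = 5.625,  E[W] = 1.5
E[UW] = 8.25
cov(U,W) = E[UW] − E[U]E[W] = 8.25 − (5.625)(1.5) = -0.1875
Var(U) = 0.234375,  Var(W) = 2.25
ρ = -0.1875 / √(0.234375·2.25) ≈ -0.2582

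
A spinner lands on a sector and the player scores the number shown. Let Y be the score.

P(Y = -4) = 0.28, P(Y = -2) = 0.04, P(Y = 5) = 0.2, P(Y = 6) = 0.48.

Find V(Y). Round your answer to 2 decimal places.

19.74

E[Y] = (-4)(0.28) + (-2)(0.04) + (5)(0.2) + (6)(0.48) = 2.68
E[Y²] = (-4)²(0.28) + (-2)²(0.04) + (5)²(0.2) + (6)²(0.48) = 26.92
V(Y) = E[Y²] − (E[Y])² = 26.92 − (2.68)² = 19.7376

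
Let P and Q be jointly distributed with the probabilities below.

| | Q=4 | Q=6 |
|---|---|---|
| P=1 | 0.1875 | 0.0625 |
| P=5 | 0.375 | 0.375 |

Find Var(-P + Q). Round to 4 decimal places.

E[P] = 4,  E[Q] = 4.875,  E[PQ] = 19.875
Var(P) = 19 − (4)² = 3;  Var(Q) = 24.75 − (4.875)² = 0.984375
Cov(P,Q) = 19.875 − (4)(4.875) = 0.375
Var(-P + Q) = (-1)²·3 + (1)²·0.984375 + 2·(-1)·(1)·0.375 = 3.234375

3.2344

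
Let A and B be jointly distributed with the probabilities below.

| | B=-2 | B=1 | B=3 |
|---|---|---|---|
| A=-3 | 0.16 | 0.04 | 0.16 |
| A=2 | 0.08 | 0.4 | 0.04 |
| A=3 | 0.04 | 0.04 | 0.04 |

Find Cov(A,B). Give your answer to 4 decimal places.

E[A] = 0.32,  E[B] = 0.64
E[AB] = 0.36
Cov(A,B) = E[AB] − E[A]E[B] = 0.36 − (0.32)(0.64) = 0.1552

0.1552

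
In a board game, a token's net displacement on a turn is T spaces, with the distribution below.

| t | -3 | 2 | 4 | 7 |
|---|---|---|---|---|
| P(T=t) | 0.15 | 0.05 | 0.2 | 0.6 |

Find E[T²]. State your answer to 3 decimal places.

34.150

E[T²] = (-3)²(0.15) + (2)²(0.05) + (4)²(0.2) + (7)²(0.6) = 34.15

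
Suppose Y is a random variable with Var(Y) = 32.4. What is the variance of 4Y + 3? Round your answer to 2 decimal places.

518.40

Var(4Y + 3) = (4)²·Var(Y) = 16·32.4 = 518.4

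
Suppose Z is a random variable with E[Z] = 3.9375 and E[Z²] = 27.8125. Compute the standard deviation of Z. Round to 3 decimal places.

3.508

Var(Z) = 27.8125 − (3.9375)² = 12.30859375
sd(Z) = √12.30859375 ≈ 3.508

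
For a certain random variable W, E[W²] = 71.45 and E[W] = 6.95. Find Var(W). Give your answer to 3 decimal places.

Var(W) = 71.45 − (6.95)² = 23.1475

23.148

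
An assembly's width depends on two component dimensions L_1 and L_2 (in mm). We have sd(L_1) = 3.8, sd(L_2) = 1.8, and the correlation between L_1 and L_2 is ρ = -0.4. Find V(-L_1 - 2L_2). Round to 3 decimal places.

V(L_1) = (3.8)² = 14.44;  V(L_2) = (1.8)² = 3.24
Cov(L_1,L_2) = ρ·sd(L_1)·sd(L_2) = -0.4·3.8·1.8 = -2.736
V(-L_1 - 2L_2) = (-1)²·V(L_1) + (-2)²·V(L_2) + 2·(-1)·(-2)·Cov(L_1,L_2)
= 1·14.44 + 4·3.24 + 4·-2.736 = 16.456

16.456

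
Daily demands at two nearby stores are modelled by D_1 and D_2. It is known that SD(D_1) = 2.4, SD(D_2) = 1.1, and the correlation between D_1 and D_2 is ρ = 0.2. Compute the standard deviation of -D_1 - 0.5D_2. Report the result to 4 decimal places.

V(D_1) = (2.4)² = 5.76;  V(D_2) = (1.1)² = 1.21
cov(D_1,D_2) = ρ·SD(D_1)·SD(D_2) = 0.2·2.4·1.1 = 0.528
V(-D_1 - 0.5D_2) = (-1)²·V(D_1) + (-0.5)²·V(D_2) + 2·(-1)·(-0.5)·cov(D_1,D_2)
= 1·5.76 + 0.25·1.21 + 1·0.528 = 6.5905
SD(-D_1 - 0.5D_2) = √6.5905 ≈ 2.5672

2.5672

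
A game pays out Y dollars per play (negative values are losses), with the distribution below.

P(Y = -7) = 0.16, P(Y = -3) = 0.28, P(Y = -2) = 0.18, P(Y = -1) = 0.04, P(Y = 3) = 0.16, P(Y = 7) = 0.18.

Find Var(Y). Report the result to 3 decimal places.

E[Y] = (-7)(0.16) + (-3)(0.28) + (-2)(0.18) + (-1)(0.04) + (3)(0.16) + (7)(0.18) = -0.62
E[Y²] = (-7)²(0.16) + (-3)²(0.28) + (-2)²(0.18) + (-1)²(0.04) + (3)²(0.16) + (7)²(0.18) = 21.38
Var(Y) = E[Y²] − (E[Y])² = 21.38 − (-0.62)² = 20.9956

20.996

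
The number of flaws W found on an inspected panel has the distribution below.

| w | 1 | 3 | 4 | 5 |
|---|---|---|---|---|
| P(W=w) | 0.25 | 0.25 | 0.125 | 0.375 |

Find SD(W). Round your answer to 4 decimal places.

E[W] = (1)(0.25) + (3)(0.25) + (4)(0.125) + (5)(0.375) = 3.375
E[W²] = (1)²(0.25) + (3)²(0.25) + (4)²(0.125) + (5)²(0.375) = 13.875
Var(W) = E[W²] − (E[W])² = 13.875 − (3.375)² = 2.484375
SD(W) = √2.484375 ≈ 1.5762

1.5762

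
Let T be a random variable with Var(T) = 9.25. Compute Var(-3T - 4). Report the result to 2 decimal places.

83.25

Var(-3T - 4) = (-3)²·Var(T) = 9·9.25 = 83.25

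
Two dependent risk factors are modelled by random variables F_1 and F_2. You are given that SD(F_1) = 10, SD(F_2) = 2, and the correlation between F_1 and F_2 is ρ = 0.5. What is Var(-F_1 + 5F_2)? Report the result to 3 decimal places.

Var(F_1) = (10)² = 100;  Var(F_2) = (2)² = 4
cov(F_1,F_2) = ρ·SD(F_1)·SD(F_2) = 0.5·10·2 = 10
Var(-F_1 + 5F_2) = (-1)²·Var(F_1) + (5)²·Var(F_2) + 2·(-1)·(5)·cov(F_1,F_2)
= 1·100 + 25·4 + -10·10 = 100

100.000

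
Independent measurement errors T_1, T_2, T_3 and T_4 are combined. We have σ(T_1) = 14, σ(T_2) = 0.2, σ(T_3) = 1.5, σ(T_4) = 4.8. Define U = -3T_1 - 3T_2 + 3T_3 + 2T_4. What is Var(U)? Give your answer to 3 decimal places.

1876.770

Var(T_1) = 196, Var(T_2) = 0.04, Var(T_3) = 2.25, Var(T_4) = 23.04
By independence, Var(U) = (-3)²Var(T_1) + (-3)²Var(T_2) + (3)²Var(T_3) + (2)²Var(T_4)
= (-3)²·196 + (-3)²·0.04 + (3)²·2.25 + (2)²·23.04 = 1876.77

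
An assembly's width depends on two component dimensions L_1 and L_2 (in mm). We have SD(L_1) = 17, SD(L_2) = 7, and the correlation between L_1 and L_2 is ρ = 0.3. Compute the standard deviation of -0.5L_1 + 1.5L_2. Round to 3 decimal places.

V(L_1) = (17)² = 289;  V(L_2) = (7)² = 49
Cov(L_1,L_2) = ρ·SD(L_1)·SD(L_2) = 0.3·17·7 = 35.7
V(-0.5L_1 + 1.5L_2) = (-0.5)²·V(L_1) + (1.5)²·V(L_2) + 2·(-0.5)·(1.5)·Cov(L_1,L_2)
= 0.25·289 + 2.25·49 + -1.5·35.7 = 128.95
SD(-0.5L_1 + 1.5L_2) = √128.95 ≈ 11.356

11.356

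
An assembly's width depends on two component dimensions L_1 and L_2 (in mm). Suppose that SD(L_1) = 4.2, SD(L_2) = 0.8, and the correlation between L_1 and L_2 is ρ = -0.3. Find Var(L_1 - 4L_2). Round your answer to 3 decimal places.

35.944

Var(L_1) = (4.2)² = 17.64;  Var(L_2) = (0.8)² = 0.64
cov(L_1,L_2) = ρ·SD(L_1)·SD(L_2) = -0.3·4.2·0.8 = -1.008
Var(L_1 - 4L_2) = (1)²·Var(L_1) + (-4)²·Var(L_2) + 2·(1)·(-4)·cov(L_1,L_2)
= 1·17.64 + 16·0.64 + -8·-1.008 = 35.944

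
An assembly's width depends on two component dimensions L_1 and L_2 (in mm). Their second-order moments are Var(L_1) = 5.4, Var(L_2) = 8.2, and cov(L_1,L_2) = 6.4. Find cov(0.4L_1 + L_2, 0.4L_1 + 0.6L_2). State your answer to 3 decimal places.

cov(0.4L_1 + L_2, 0.4L_1 + 0.6L_2) = (0.4)(0.4)Var(L_1) + (1)(0.6)Var(L_2) + [(0.4)(0.6) + (1)(0.4)]cov(L_1,L_2)
= 0.16·5.4 + 0.6·8.2 + 0.64·6.4 = 9.88

9.880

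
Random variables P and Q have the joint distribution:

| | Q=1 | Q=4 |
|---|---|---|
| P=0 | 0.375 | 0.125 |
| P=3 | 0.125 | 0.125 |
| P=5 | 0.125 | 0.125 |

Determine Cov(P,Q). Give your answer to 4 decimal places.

0.7500

E[P] = 2,  E[Q] = 2.125
E[PQ] = 5
Cov(P,Q) = E[PQ] − E[P]E[Q] = 5 − (2)(2.125) = 0.75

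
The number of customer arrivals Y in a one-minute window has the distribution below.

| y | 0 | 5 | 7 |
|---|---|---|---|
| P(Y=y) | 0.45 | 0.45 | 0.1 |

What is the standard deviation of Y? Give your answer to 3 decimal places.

2.729

E[Y] = (0)(0.45) + (5)(0.45) + (7)(0.1) = 2.95
E[Y²] = (0)²(0.45) + (5)²(0.45) + (7)²(0.1) = 16.15
V(Y) = E[Y²] − (E[Y])² = 16.15 − (2.95)² = 7.4475
SD(Y) = √7.4475 ≈ 2.729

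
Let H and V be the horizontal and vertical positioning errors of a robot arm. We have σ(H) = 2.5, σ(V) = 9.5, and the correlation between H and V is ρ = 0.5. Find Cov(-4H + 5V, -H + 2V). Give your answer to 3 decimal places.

773.125

Var(H) = (2.5)² = 6.25;  Var(V) = (9.5)² = 90.25
Cov(H,V) = ρ·σ(H)·σ(V) = 0.5·2.5·9.5 = 11.875
Cov(-4H + 5V, -H + 2V) = (-4)(-1)Var(H) + (5)(2)Var(V) + [(-4)(2) + (5)(-1)]Cov(H,V)
= 4·6.25 + 10·90.25 + -13·11.875 = 773.125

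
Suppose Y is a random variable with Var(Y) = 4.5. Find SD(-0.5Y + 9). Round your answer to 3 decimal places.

Var(-0.5Y + 9) = (-0.5)²·4.5 = 1.125
SD(-0.5Y + 9) = √1.125 ≈ 1.061

1.061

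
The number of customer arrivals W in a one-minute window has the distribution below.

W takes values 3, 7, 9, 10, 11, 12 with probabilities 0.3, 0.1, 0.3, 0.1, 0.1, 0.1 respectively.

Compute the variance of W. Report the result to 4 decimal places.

10.6400

E[W] = (3)(0.3) + (7)(0.1) + (9)(0.3) + (10)(0.1) + (11)(0.1) + (12)(0.1) = 7.6
E[W²] = (3)²(0.3) + (7)²(0.1) + (9)²(0.3) + (10)²(0.1) + (11)²(0.1) + (12)²(0.1) = 68.4
V(W) = E[W²] − (E[W])² = 68.4 − (7.6)² = 10.64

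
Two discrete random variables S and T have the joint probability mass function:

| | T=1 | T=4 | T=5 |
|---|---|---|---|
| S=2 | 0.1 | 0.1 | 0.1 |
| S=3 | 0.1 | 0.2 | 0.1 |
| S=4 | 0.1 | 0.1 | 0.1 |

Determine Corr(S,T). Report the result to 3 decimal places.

E[S] = 3,  E[T] = 3.4
E[ST] = 10.2
cov(S,T) = E[ST] − E[S]E[T] = 10.2 − (3)(3.4) = 0
var(S) = 0.6,  var(T) = 2.64
ρ = 0 / √(0.6·2.64) ≈ 0.000

0.000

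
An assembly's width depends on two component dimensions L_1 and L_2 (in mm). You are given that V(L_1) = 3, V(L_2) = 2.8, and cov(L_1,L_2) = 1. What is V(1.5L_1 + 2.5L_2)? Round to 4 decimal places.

V(1.5L_1 + 2.5L_2) = (1.5)²·V(L_1) + (2.5)²·V(L_2) + 2·(1.5)·(2.5)·cov(L_1,L_2)
= 2.25·3 + 6.25·2.8 + 7.5·1 = 31.75

31.7500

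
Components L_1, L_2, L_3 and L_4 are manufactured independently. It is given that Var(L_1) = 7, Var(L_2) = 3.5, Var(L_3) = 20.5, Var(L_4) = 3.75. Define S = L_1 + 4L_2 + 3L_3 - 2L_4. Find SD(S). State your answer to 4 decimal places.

By independence, Var(S) = (1)²Var(L_1) + (4)²Var(L_2) + (3)²Var(L_3) + (-2)²Var(L_4)
= (1)²·7 + (4)²·3.5 + (3)²·20.5 + (-2)²·3.75 = 262.5
SD(S) = √262.5 ≈ 16.2019

16.2019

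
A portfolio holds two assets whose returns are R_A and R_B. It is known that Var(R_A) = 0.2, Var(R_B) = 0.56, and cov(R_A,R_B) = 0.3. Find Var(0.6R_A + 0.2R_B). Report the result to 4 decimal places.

Var(0.6R_A + 0.2R_B) = (0.6)²·Var(R_A) + (0.2)²·Var(R_B) + 2·(0.6)·(0.2)·cov(R_A,R_B)
= 0.36·0.2 + 0.04·0.56 + 0.24·0.3 = 0.1664

0.1664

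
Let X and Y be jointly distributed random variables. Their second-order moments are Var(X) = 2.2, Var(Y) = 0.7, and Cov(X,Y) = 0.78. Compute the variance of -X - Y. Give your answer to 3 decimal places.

Var(-X - Y) = (-1)²·Var(X) + (-1)²·Var(Y) + 2·(-1)·(-1)·Cov(X,Y)
= 1·2.2 + 1·0.7 + 2·0.78 = 4.46

4.460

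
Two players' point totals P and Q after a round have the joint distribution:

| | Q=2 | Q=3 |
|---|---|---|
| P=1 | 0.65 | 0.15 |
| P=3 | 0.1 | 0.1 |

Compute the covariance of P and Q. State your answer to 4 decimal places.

E[P] = 1.4,  E[Q] = 2.25
E[PQ] = 3.25
Cov(P,Q) = E[PQ] − E[P]E[Q] = 3.25 − (1.4)(2.25) = 0.1

0.1000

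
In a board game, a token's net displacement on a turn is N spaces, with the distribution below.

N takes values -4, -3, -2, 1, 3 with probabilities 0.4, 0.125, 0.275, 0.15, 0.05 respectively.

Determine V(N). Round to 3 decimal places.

E[N] = (-4)(0.4) + (-3)(0.125) + (-2)(0.275) + (1)(0.15) + (3)(0.05) = -2.225
E[N²] = (-4)²(0.4) + (-3)²(0.125) + (-2)²(0.275) + (1)²(0.15) + (3)²(0.05) = 9.225
V(N) = E[N²] − (E[N])² = 9.225 − (-2.225)² = 4.274375

4.274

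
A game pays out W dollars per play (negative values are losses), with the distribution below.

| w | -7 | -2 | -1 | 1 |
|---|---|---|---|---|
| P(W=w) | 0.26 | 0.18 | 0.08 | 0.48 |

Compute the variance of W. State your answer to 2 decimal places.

E[W] = (-7)(0.26) + (-2)(0.18) + (-1)(0.08) + (1)(0.48) = -1.78
E[W²] = (-7)²(0.26) + (-2)²(0.18) + (-1)²(0.08) + (1)²(0.48) = 14.02
Var(W) = E[W²] − (E[W])² = 14.02 − (-1.78)² = 10.8516

10.85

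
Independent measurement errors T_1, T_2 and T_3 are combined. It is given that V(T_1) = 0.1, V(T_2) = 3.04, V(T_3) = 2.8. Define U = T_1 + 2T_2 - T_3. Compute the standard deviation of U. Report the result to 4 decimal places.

By independence, V(U) = (1)²V(T_1) + (2)²V(T_2) + (-1)²V(T_3)
= (1)²·0.1 + (2)²·3.04 + (-1)²·2.8 = 15.06
sd(U) = √15.06 ≈ 3.8807

3.8807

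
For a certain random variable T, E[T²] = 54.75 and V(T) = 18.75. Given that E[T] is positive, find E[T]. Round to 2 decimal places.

6.00

(E[T])² = E[T²] − V(T) = 54.75 − 18.75 = 36
E[T] = √36 = 6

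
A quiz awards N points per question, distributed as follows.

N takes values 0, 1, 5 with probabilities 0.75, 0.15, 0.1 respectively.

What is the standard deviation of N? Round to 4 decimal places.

1.4925

E[N] = (0)(0.75) + (1)(0.15) + (5)(0.1) = 0.65
E[N²] = (0)²(0.75) + (1)²(0.15) + (5)²(0.1) = 2.65
Var(N) = E[N²] − (E[N])² = 2.65 − (0.65)² = 2.2275
SD(N) = √2.2275 ≈ 1.4925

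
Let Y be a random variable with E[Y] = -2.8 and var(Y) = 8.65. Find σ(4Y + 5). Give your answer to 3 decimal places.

11.764

var(4Y + 5) = (4)²·8.65 = 138.4
σ(4Y + 5) = √138.4 ≈ 11.764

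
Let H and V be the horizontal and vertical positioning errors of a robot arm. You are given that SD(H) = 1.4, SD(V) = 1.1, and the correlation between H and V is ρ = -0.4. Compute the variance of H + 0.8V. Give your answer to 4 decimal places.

Var(H) = (1.4)² = 1.96;  Var(V) = (1.1)² = 1.21
Cov(H,V) = ρ·SD(H)·SD(V) = -0.4·1.4·1.1 = -0.616
Var(H + 0.8V) = (1)²·Var(H) + (0.8)²·Var(V) + 2·(1)·(0.8)·Cov(H,V)
= 1·1.96 + 0.64·1.21 + 1.6·-0.616 = 1.7488

1.7488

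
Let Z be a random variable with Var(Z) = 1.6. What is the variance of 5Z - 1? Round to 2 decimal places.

Var(5Z - 1) = (5)²·Var(Z) = 25·1.6 = 40

40.00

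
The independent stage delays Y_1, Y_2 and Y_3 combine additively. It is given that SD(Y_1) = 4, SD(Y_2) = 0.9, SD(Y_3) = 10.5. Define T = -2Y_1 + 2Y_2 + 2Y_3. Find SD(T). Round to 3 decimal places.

var(Y_1) = 16, var(Y_2) = 0.81, var(Y_3) = 110.25
By independence, var(T) = (-2)²var(Y_1) + (2)²var(Y_2) + (2)²var(Y_3)
= (-2)²·16 + (2)²·0.81 + (2)²·110.25 = 508.24
SD(T) = √508.24 ≈ 22.544

22.544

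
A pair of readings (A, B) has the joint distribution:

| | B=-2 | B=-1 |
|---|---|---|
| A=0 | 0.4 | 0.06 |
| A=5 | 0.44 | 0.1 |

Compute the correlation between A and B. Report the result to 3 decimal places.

E[A] = 2.7,  E[B] = -1.84
E[AB] = -4.9
Cov(A,B) = E[AB] − E[A]E[B] = -4.9 − (2.7)(-1.84) = 0.068
V(A) = 6.21,  V(B) = 0.1344
ρ = 0.068 / √(6.21·0.1344) ≈ 0.074

0.074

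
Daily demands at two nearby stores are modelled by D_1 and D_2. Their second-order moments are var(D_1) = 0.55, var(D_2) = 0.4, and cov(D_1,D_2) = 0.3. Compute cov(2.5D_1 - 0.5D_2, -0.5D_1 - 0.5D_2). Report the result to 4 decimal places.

cov(2.5D_1 - 0.5D_2, -0.5D_1 - 0.5D_2) = (2.5)(-0.5)var(D_1) + (-0.5)(-0.5)var(D_2) + [(2.5)(-0.5) + (-0.5)(-0.5)]cov(D_1,D_2)
= -1.25·0.55 + 0.25·0.4 + -1·0.3 = -0.8875

-0.8875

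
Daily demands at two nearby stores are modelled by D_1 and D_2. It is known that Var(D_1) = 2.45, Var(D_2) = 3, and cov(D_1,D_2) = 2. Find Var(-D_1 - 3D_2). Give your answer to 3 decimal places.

Var(-D_1 - 3D_2) = (-1)²·Var(D_1) + (-3)²·Var(D_2) + 2·(-1)·(-3)·cov(D_1,D_2)
= 1·2.45 + 9·3 + 6·2 = 41.45

41.450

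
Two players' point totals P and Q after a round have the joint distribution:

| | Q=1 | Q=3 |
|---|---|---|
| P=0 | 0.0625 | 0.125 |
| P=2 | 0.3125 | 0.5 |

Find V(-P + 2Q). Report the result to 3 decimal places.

E[P] = 1.625,  E[Q] = 2.25,  E[PQ] = 3.625
V(P) = 3.25 − (1.625)² = 0.609375;  V(Q) = 6 − (2.25)² = 0.9375
Cov(P,Q) = 3.625 − (1.625)(2.25) = -0.03125
V(-P + 2Q) = (-1)²·0.609375 + (2)²·0.9375 + 2·(-1)·(2)·-0.03125 = 4.484375

4.484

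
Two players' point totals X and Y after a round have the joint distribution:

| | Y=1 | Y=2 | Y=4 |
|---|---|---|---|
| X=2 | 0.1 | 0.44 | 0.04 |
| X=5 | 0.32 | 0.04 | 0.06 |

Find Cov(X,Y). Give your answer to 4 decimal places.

E[X] = 3.26,  E[Y] = 1.78
E[XY] = 5.48
Cov(X,Y) = E[XY] − E[X]E[Y] = 5.48 − (3.26)(1.78) = -0.3228

-0.3228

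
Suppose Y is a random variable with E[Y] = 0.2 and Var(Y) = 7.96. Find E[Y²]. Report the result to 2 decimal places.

8.00

E[Y²] = Var(Y) + (E[Y])² = 7.96 + (0.2)² = 8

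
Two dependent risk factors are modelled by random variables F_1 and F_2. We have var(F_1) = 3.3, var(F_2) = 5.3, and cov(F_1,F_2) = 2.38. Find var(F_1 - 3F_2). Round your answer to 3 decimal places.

36.720

var(F_1 - 3F_2) = (1)²·var(F_1) + (-3)²·var(F_2) + 2·(1)·(-3)·cov(F_1,F_2)
= 1·3.3 + 9·5.3 + -6·2.38 = 36.72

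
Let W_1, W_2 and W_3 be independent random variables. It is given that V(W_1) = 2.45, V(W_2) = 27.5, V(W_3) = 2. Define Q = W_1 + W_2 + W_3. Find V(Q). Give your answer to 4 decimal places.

31.9500

By independence, V(Q) = (1)²V(W_1) + (1)²V(W_2) + (1)²V(W_3)
= (1)²·2.45 + (1)²·27.5 + (1)²·2 = 31.95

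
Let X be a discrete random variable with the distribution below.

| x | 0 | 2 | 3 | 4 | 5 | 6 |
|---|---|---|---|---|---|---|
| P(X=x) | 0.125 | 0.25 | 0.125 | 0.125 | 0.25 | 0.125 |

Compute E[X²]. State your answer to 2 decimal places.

14.88

E[X²] = (0)²(0.125) + (2)²(0.25) + (3)²(0.125) + (4)²(0.125) + (5)²(0.25) + (6)²(0.125) = 14.875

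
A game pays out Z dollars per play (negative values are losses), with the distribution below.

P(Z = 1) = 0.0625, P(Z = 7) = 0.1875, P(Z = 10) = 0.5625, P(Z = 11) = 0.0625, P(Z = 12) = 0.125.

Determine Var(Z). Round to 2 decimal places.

E[Z] = (1)(0.0625) + (7)(0.1875) + (10)(0.5625) + (11)(0.0625) + (12)(0.125) = 9.1875
E[Z²] = (1)²(0.0625) + (7)²(0.1875) + (10)²(0.5625) + (11)²(0.0625) + (12)²(0.125) = 91.0625
Var(Z) = E[Z²] − (E[Z])² = 91.0625 − (9.1875)² = 6.65234375

6.65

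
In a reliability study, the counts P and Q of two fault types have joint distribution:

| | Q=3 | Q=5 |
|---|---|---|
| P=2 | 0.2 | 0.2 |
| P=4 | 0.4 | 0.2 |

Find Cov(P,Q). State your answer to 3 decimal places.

E[P] = 3.2,  E[Q] = 3.8
E[PQ] = 12
Cov(P,Q) = E[PQ] − E[P]E[Q] = 12 − (3.2)(3.8) = -0.16

-0.160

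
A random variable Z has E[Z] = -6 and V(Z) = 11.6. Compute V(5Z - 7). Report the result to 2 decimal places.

290.00

V(5Z - 7) = (5)²·V(Z) = 25·11.6 = 290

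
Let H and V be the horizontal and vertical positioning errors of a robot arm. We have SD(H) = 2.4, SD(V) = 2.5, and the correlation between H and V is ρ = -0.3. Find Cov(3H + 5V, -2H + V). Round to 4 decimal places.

Var(H) = (2.4)² = 5.76;  Var(V) = (2.5)² = 6.25
Cov(H,V) = ρ·SD(H)·SD(V) = -0.3·2.4·2.5 = -1.8
Cov(3H + 5V, -2H + V) = (3)(-2)Var(H) + (5)(1)Var(V) + [(3)(1) + (5)(-2)]Cov(H,V)
= -6·5.76 + 5·6.25 + -7·-1.8 = 9.29

9.2900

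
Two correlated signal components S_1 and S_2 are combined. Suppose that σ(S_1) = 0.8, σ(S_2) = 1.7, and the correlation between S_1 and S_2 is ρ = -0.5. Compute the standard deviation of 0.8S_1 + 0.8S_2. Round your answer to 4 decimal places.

1.1785

V(S_1) = (0.8)² = 0.64;  V(S_2) = (1.7)² = 2.89
Cov(S_1,S_2) = ρ·σ(S_1)·σ(S_2) = -0.5·0.8·1.7 = -0.68
V(0.8S_1 + 0.8S_2) = (0.8)²·V(S_1) + (0.8)²·V(S_2) + 2·(0.8)·(0.8)·Cov(S_1,S_2)
= 0.64·0.64 + 0.64·2.89 + 1.28·-0.68 = 1.3888
σ(0.8S_1 + 0.8S_2) = √1.3888 ≈ 1.1785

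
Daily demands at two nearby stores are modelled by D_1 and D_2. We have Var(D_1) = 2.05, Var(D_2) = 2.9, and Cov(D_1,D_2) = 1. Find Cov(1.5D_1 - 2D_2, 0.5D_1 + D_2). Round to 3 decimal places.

Cov(1.5D_1 - 2D_2, 0.5D_1 + D_2) = (1.5)(0.5)Var(D_1) + (-2)(1)Var(D_2) + [(1.5)(1) + (-2)(0.5)]Cov(D_1,D_2)
= 0.75·2.05 + -2·2.9 + 0.5·1 = -3.7625

-3.763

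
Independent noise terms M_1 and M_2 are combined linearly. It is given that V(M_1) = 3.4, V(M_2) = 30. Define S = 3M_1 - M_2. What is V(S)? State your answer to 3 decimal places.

By independence, V(S) = (3)²V(M_1) + (-1)²V(M_2)
= (3)²·3.4 + (-1)²·30 = 60.6

60.600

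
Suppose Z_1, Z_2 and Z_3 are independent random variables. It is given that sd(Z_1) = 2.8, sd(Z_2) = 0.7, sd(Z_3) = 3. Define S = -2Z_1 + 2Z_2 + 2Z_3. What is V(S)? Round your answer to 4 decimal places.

69.3200

V(Z_1) = 7.84, V(Z_2) = 0.49, V(Z_3) = 9
By independence, V(S) = (-2)²V(Z_1) + (2)²V(Z_2) + (2)²V(Z_3)
= (-2)²·7.84 + (2)²·0.49 + (2)²·9 = 69.32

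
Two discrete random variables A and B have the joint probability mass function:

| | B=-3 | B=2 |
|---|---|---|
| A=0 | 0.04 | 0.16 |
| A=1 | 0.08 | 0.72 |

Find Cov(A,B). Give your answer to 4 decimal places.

0.0800

E[A] = 0.8,  E[B] = 1.4
E[AB] = 1.2
Cov(A,B) = E[AB] − E[A]E[B] = 1.2 − (0.8)(1.4) = 0.08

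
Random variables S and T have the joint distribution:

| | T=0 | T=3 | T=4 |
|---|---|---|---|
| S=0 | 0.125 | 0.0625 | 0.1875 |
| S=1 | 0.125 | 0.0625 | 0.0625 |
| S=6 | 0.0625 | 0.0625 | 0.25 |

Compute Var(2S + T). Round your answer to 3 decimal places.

37.746

E[S] = 2.5,  E[T] = 2.5625,  E[ST] = 7.5625
Var(S) = 13.75 − (2.5)² = 7.5;  Var(T) = 9.6875 − (2.5625)² = 3.12109375
Cov(S,T) = 7.5625 − (2.5)(2.5625) = 1.15625
Var(2S + T) = (2)²·7.5 + (1)²·3.12109375 + 2·(2)·(1)·1.15625 = 37.74609375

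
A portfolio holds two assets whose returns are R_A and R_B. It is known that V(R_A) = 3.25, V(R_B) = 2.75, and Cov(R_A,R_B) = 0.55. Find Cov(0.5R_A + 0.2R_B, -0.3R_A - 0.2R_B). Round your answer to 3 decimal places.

-0.686

Cov(0.5R_A + 0.2R_B, -0.3R_A - 0.2R_B) = (0.5)(-0.3)V(R_A) + (0.2)(-0.2)V(R_B) + [(0.5)(-0.2) + (0.2)(-0.3)]Cov(R_A,R_B)
= -0.15·3.25 + -0.04·2.75 + -0.16·0.55 = -0.6855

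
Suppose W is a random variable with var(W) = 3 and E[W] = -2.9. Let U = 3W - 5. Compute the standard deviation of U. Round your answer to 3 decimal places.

5.196

var(3W - 5) = (3)²·3 = 27
SD(U) = √27 ≈ 5.196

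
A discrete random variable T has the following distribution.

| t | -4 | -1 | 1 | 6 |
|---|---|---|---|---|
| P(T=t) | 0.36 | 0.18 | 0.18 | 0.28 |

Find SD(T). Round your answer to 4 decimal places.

E[T] = (-4)(0.36) + (-1)(0.18) + (1)(0.18) + (6)(0.28) = 0.24
E[T²] = (-4)²(0.36) + (-1)²(0.18) + (1)²(0.18) + (6)²(0.28) = 16.2
var(T) = E[T²] − (E[T])² = 16.2 − (0.24)² = 16.1424
SD(T) = √16.1424 ≈ 4.0178

4.0178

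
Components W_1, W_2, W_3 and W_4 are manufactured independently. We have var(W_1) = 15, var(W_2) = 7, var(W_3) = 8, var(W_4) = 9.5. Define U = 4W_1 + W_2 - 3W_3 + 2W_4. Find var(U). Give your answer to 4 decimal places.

By independence, var(U) = (4)²var(W_1) + (1)²var(W_2) + (-3)²var(W_3) + (2)²var(W_4)
= (4)²·15 + (1)²·7 + (-3)²·8 + (2)²·9.5 = 357

357.0000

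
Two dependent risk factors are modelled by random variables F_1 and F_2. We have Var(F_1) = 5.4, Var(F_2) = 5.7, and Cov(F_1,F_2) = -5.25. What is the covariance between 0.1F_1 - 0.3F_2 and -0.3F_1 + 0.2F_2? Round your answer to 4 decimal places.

-1.0815

Cov(0.1F_1 - 0.3F_2, -0.3F_1 + 0.2F_2) = (0.1)(-0.3)Var(F_1) + (-0.3)(0.2)Var(F_2) + [(0.1)(0.2) + (-0.3)(-0.3)]Cov(F_1,F_2)
= -0.03·5.4 + -0.06·5.7 + 0.11·-5.25 = -1.0815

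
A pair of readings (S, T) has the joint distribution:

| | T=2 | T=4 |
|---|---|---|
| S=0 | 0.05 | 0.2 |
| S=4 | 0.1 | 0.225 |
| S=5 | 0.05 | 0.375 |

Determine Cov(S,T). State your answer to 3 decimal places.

E[S] = 3.425,  E[T] = 3.6
E[ST] = 12.4
Cov(S,T) = E[ST] − E[S]E[T] = 12.4 − (3.425)(3.6) = 0.07

0.070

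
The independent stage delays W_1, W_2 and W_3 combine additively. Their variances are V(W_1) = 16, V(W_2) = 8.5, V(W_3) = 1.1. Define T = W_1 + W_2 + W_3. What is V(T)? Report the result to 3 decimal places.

By independence, V(T) = (1)²V(W_1) + (1)²V(W_2) + (1)²V(W_3)
= (1)²·16 + (1)²·8.5 + (1)²·1.1 = 25.6

25.600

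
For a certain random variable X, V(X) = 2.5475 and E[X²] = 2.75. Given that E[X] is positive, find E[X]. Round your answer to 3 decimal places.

(E[X])² = E[X²] − V(X) = 2.75 − 2.5475 = 0.2025
E[X] = √0.2025 = 0.45

0.450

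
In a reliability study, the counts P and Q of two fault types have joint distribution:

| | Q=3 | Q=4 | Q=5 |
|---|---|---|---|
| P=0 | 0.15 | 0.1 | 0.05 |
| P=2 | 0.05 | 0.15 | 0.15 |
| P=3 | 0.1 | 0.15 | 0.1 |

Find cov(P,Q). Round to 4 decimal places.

0.2000

E[P] = 1.75,  E[Q] = 4
E[PQ] = 7.2
cov(P,Q) = E[PQ] − E[P]E[Q] = 7.2 − (1.75)(4) = 0.2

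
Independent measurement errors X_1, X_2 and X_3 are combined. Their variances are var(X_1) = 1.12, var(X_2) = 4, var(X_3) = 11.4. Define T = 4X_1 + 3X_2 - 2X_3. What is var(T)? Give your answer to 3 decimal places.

By independence, var(T) = (4)²var(X_1) + (3)²var(X_2) + (-2)²var(X_3)
= (4)²·1.12 + (3)²·4 + (-2)²·11.4 = 99.52

99.520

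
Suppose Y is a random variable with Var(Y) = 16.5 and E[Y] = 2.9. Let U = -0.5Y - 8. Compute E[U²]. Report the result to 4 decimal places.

93.4275

E[-0.5Y - 8] = -0.5·2.9 − 8 = -9.45
Var(-0.5Y - 8) = (-0.5)²·16.5 = 4.125
E[U²] = Var(U) + (E[U])² = 4.125 + (-9.45)² = 93.4275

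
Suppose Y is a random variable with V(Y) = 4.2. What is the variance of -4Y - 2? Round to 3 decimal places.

V(-4Y - 2) = (-4)²·V(Y) = 16·4.2 = 67.2

67.200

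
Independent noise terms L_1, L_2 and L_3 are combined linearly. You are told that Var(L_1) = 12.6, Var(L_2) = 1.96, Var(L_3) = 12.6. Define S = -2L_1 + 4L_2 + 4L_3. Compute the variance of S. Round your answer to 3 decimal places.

283.360

By independence, Var(S) = (-2)²Var(L_1) + (4)²Var(L_2) + (4)²Var(L_3)
= (-2)²·12.6 + (4)²·1.96 + (4)²·12.6 = 283.36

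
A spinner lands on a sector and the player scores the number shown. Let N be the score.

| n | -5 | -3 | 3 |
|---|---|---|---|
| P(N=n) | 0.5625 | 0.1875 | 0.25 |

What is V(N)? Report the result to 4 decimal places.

11.1094

E[N] = (-5)(0.5625) + (-3)(0.1875) + (3)(0.25) = -2.625
E[N²] = (-5)²(0.5625) + (-3)²(0.1875) + (3)²(0.25) = 18
V(N) = E[N²] − (E[N])² = 18 − (-2.625)² = 11.109375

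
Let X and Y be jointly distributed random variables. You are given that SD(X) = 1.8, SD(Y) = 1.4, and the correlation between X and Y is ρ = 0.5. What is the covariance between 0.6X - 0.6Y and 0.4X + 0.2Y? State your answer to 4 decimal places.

0.3912

Var(X) = (1.8)² = 3.24;  Var(Y) = (1.4)² = 1.96
cov(X,Y) = ρ·SD(X)·SD(Y) = 0.5·1.8·1.4 = 1.26
cov(0.6X - 0.6Y, 0.4X + 0.2Y) = (0.6)(0.4)Var(X) + (-0.6)(0.2)Var(Y) + [(0.6)(0.2) + (-0.6)(0.4)]cov(X,Y)
= 0.24·3.24 + -0.12·1.96 + -0.12·1.26 = 0.3912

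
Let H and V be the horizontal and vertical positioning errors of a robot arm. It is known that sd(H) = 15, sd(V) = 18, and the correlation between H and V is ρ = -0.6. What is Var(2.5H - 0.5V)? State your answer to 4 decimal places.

1892.2500

Var(H) = (15)² = 225;  Var(V) = (18)² = 324
cov(H,V) = ρ·sd(H)·sd(V) = -0.6·15·18 = -162
Var(2.5H - 0.5V) = (2.5)²·Var(H) + (-0.5)²·Var(V) + 2·(2.5)·(-0.5)·cov(H,V)
= 6.25·225 + 0.25·324 + -2.5·-162 = 1892.25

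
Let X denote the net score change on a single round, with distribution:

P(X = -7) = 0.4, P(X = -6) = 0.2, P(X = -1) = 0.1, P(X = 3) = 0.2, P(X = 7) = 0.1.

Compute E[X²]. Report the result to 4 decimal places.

E[X²] = (-7)²(0.4) + (-6)²(0.2) + (-1)²(0.1) + (3)²(0.2) + (7)²(0.1) = 33.6

33.6000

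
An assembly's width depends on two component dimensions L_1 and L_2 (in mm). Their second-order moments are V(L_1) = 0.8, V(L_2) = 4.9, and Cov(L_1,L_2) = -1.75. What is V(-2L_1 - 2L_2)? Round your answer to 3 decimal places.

V(-2L_1 - 2L_2) = (-2)²·V(L_1) + (-2)²·V(L_2) + 2·(-2)·(-2)·Cov(L_1,L_2)
= 4·0.8 + 4·4.9 + 8·-1.75 = 8.8

8.800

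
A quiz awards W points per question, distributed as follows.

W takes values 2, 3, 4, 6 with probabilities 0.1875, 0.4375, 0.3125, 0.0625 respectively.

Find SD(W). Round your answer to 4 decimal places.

0.9823

E[W] = (2)(0.1875) + (3)(0.4375) + (4)(0.3125) + (6)(0.0625) = 3.3125
E[W²] = (2)²(0.1875) + (3)²(0.4375) + (4)²(0.3125) + (6)²(0.0625) = 11.9375
var(W) = E[W²] − (E[W])² = 11.9375 − (3.3125)² = 0.96484375
SD(W) = √0.96484375 ≈ 0.9823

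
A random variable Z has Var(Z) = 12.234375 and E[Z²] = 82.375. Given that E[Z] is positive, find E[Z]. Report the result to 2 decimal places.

(E[Z])² = E[Z²] − Var(Z) = 82.375 − 12.234375 = 70.140625
E[Z] = √70.140625 = 8.375

8.38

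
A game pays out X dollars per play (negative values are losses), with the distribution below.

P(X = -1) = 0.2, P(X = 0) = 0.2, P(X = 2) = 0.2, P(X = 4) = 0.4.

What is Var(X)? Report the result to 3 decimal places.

E[X] = (-1)(0.2) + (0)(0.2) + (2)(0.2) + (4)(0.4) = 1.8
E[X²] = (-1)²(0.2) + (0)²(0.2) + (2)²(0.2) + (4)²(0.4) = 7.4
Var(X) = E[X²] − (E[X])² = 7.4 − (1.8)² = 4.16

4.160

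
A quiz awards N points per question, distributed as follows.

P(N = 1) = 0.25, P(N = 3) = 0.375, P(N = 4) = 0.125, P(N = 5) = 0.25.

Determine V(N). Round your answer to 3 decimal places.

2.109

E[N] = (1)(0.25) + (3)(0.375) + (4)(0.125) + (5)(0.25) = 3.125
E[N²] = (1)²(0.25) + (3)²(0.375) + (4)²(0.125) + (5)²(0.25) = 11.875
V(N) = E[N²] − (E[N])² = 11.875 − (3.125)² = 2.109375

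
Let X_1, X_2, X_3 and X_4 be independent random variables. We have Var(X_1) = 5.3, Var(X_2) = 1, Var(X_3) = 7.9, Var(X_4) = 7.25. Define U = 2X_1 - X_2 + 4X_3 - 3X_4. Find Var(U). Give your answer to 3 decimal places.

213.850

By independence, Var(U) = (2)²Var(X_1) + (-1)²Var(X_2) + (4)²Var(X_3) + (-3)²Var(X_4)
= (2)²·5.3 + (-1)²·1 + (4)²·7.9 + (-3)²·7.25 = 213.85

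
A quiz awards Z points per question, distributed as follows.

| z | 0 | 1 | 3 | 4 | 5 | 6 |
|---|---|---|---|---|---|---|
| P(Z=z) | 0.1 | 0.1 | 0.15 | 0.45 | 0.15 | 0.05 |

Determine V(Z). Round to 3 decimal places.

2.640

E[Z] = (0)(0.1) + (1)(0.1) + (3)(0.15) + (4)(0.45) + (5)(0.15) + (6)(0.05) = 3.4
E[Z²] = (0)²(0.1) + (1)²(0.1) + (3)²(0.15) + (4)²(0.45) + (5)²(0.15) + (6)²(0.05) = 14.2
V(Z) = E[Z²] − (E[Z])² = 14.2 − (3.4)² = 2.64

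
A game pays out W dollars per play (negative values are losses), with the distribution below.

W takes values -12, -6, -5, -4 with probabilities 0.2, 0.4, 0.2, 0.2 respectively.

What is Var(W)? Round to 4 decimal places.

E[W] = (-12)(0.2) + (-6)(0.4) + (-5)(0.2) + (-4)(0.2) = -6.6
E[W²] = (-12)²(0.2) + (-6)²(0.4) + (-5)²(0.2) + (-4)²(0.2) = 51.4
Var(W) = E[W²] − (E[W])² = 51.4 − (-6.6)² = 7.84

7.8400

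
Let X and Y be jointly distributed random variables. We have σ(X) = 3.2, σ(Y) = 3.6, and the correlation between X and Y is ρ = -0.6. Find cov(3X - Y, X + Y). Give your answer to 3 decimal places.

Var(X) = (3.2)² = 10.24;  Var(Y) = (3.6)² = 12.96
cov(X,Y) = ρ·σ(X)·σ(Y) = -0.6·3.2·3.6 = -6.912
cov(3X - Y, X + Y) = (3)(1)Var(X) + (-1)(1)Var(Y) + [(3)(1) + (-1)(1)]cov(X,Y)
= 3·10.24 + -1·12.96 + 2·-6.912 = 3.936

3.936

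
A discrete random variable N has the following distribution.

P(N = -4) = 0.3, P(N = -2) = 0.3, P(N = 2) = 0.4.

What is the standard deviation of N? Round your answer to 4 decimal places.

2.5690

E[N] = (-4)(0.3) + (-2)(0.3) + (2)(0.4) = -1
E[N²] = (-4)²(0.3) + (-2)²(0.3) + (2)²(0.4) = 7.6
V(N) = E[N²] − (E[N])² = 7.6 − (-1)² = 6.6
SD(N) = √6.6 ≈ 2.5690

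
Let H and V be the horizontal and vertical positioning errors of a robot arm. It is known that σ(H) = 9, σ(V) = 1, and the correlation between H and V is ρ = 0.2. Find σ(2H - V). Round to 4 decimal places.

17.8269

var(H) = (9)² = 81;  var(V) = (1)² = 1
Cov(H,V) = ρ·σ(H)·σ(V) = 0.2·9·1 = 1.8
var(2H - V) = (2)²·var(H) + (-1)²·var(V) + 2·(2)·(-1)·Cov(H,V)
= 4·81 + 1·1 + -4·1.8 = 317.8
σ(2H - V) = √317.8 ≈ 17.8269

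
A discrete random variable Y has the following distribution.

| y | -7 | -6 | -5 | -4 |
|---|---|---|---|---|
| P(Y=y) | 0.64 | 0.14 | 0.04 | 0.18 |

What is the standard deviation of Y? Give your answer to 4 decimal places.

E[Y] = (-7)(0.64) + (-6)(0.14) + (-5)(0.04) + (-4)(0.18) = -6.24
E[Y²] = (-7)²(0.64) + (-6)²(0.14) + (-5)²(0.04) + (-4)²(0.18) = 40.28
var(Y) = E[Y²] − (E[Y])² = 40.28 − (-6.24)² = 1.3424
sd(Y) = √1.3424 ≈ 1.1586

1.1586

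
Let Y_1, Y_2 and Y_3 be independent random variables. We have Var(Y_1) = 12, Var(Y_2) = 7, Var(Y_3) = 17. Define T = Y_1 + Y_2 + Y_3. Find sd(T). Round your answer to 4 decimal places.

By independence, Var(T) = (1)²Var(Y_1) + (1)²Var(Y_2) + (1)²Var(Y_3)
= (1)²·12 + (1)²·7 + (1)²·17 = 36
sd(T) = √36 ≈ 6.0000

6.0000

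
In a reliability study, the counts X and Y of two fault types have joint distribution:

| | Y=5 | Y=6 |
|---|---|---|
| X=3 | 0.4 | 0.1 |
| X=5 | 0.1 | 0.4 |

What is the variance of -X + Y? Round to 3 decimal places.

E[X] = 4,  E[Y] = 5.5,  E[XY] = 22.3
Var(X) = 17 − (4)² = 1;  Var(Y) = 30.5 − (5.5)² = 0.25
cov(X,Y) = 22.3 − (4)(5.5) = 0.3
Var(-X + Y) = (-1)²·1 + (1)²·0.25 + 2·(-1)·(1)·0.3 = 0.65

0.650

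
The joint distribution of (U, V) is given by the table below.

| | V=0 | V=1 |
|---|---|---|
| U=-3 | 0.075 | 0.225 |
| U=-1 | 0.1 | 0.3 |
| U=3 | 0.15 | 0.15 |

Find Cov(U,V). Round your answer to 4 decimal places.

E[U] = -0.4,  E[V] = 0.675
E[UV] = -0.525
Cov(U,V) = E[UV] − E[U]E[V] = -0.525 − (-0.4)(0.675) = -0.255

-0.2550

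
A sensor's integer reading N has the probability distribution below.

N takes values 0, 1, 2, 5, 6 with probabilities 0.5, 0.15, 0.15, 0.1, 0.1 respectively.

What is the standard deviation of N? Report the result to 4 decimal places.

2.1089

E[N] = (0)(0.5) + (1)(0.15) + (2)(0.15) + (5)(0.1) + (6)(0.1) = 1.55
E[N²] = (0)²(0.5) + (1)²(0.15) + (2)²(0.15) + (5)²(0.1) + (6)²(0.1) = 6.85
Var(N) = E[N²] − (E[N])² = 6.85 − (1.55)² = 4.4475
SD(N) = √4.4475 ≈ 2.1089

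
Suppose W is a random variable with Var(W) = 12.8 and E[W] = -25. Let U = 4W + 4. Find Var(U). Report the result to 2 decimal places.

Var(4W + 4) = (4)²·Var(W) = 16·12.8 = 204.8

204.80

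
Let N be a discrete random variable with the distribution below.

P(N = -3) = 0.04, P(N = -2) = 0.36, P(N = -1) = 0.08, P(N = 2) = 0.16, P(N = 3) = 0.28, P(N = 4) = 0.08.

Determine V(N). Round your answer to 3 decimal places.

6.006

E[N] = (-3)(0.04) + (-2)(0.36) + (-1)(0.08) + (2)(0.16) + (3)(0.28) + (4)(0.08) = 0.56
E[N²] = (-3)²(0.04) + (-2)²(0.36) + (-1)²(0.08) + (2)²(0.16) + (3)²(0.28) + (4)²(0.08) = 6.32
V(N) = E[N²] − (E[N])² = 6.32 − (0.56)² = 6.0064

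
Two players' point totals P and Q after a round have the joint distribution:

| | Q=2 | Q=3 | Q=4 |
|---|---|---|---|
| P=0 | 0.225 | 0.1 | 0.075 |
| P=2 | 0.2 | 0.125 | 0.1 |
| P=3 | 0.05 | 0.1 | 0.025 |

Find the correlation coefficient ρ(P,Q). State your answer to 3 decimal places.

E[P] = 1.375,  E[Q] = 2.725
E[PQ] = 3.85
Cov(P,Q) = E[PQ] − E[P]E[Q] = 3.85 − (1.375)(2.725) = 0.103125
var(P) = 1.384375,  var(Q) = 0.599375
ρ = 0.103125 / √(1.384375·0.599375) ≈ 0.113

0.113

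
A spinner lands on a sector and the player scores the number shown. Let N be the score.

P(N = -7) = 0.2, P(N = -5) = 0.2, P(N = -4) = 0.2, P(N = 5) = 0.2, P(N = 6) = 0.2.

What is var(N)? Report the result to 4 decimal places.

E[N] = (-7)(0.2) + (-5)(0.2) + (-4)(0.2) + (5)(0.2) + (6)(0.2) = -1
E[N²] = (-7)²(0.2) + (-5)²(0.2) + (-4)²(0.2) + (5)²(0.2) + (6)²(0.2) = 30.2
var(N) = E[N²] − (E[N])² = 30.2 − (-1)² = 29.2

29.2000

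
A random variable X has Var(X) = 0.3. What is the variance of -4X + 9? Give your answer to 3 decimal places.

Var(-4X + 9) = (-4)²·Var(X) = 16·0.3 = 4.8

4.800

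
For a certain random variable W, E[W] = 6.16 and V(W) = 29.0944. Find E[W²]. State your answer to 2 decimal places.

E[W²] = V(W) + (E[W])² = 29.0944 + (6.16)² = 67.04

67.04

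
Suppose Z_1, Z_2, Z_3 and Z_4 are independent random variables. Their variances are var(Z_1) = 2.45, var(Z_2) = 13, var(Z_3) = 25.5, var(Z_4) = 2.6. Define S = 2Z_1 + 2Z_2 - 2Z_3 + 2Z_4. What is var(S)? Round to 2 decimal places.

174.20

By independence, var(S) = (2)²var(Z_1) + (2)²var(Z_2) + (-2)²var(Z_3) + (2)²var(Z_4)
= (2)²·2.45 + (2)²·13 + (-2)²·25.5 + (2)²·2.6 = 174.2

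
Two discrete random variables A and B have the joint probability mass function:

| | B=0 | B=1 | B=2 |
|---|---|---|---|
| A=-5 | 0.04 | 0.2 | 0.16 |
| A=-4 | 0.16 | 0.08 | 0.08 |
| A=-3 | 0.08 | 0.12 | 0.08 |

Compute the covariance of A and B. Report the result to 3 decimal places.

-0.115

E[A] = -4.12,  E[B] = 1.04
E[AB] = -4.4
cov(A,B) = E[AB] − E[A]E[B] = -4.4 − (-4.12)(1.04) = -0.1152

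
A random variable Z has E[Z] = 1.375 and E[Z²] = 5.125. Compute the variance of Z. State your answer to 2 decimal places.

Var(Z) = 5.125 − (1.375)² = 3.234375

3.23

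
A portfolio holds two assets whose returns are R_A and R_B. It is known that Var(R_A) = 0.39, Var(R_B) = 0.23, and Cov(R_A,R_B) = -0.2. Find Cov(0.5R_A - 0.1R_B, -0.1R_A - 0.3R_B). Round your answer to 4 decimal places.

0.0154

Cov(0.5R_A - 0.1R_B, -0.1R_A - 0.3R_B) = (0.5)(-0.1)Var(R_A) + (-0.1)(-0.3)Var(R_B) + [(0.5)(-0.3) + (-0.1)(-0.1)]Cov(R_A,R_B)
= -0.05·0.39 + 0.03·0.23 + -0.14·-0.2 = 0.0154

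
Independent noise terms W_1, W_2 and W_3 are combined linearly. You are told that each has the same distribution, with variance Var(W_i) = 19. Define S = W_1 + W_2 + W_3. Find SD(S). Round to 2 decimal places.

7.55

By independence, Var(S) = (1)²Var(W_1) + (1)²Var(W_2) + (1)²Var(W_3)
= (1)²·19 + (1)²·19 + (1)²·19 = 57
SD(S) = √57 ≈ 7.55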